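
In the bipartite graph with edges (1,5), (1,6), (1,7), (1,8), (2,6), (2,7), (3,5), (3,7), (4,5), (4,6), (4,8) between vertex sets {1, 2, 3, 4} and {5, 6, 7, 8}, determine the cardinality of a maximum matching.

Step 1: List the neighbors of each left vertex:
  1: 5, 6, 7, 8
  2: 6, 7
  3: 5, 7
  4: 5, 6, 8

Step 2: Greedily match left vertices, then look for augmenting paths:
  Match 1 -- 5
  Match 2 -- 6
  Match 3 -- 7
  Match 4 -- 8
  No augmenting path remains.

Step 3: Verify this is maximum:
  Matching size 4 = min(|L|, |R|) = min(4, 4), which is an upper bound, so this matching is maximum.

Maximum matching: {(1,5), (2,6), (3,7), (4,8)}
Size: 4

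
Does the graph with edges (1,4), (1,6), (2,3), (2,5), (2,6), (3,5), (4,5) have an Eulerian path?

Step 1: Find the degree of each vertex:
  deg(1) = 2
  deg(2) = 3
  deg(3) = 2
  deg(4) = 2
  deg(5) = 3
  deg(6) = 2

Step 2: Count vertices with odd degree:
  Odd-degree vertices: 2, 5 (2 total)

Step 3: Apply Euler's theorem:
  - Eulerian circuit exists iff graph is connected and all vertices have even degree
  - Eulerian path exists iff graph is connected and has 0 or 2 odd-degree vertices

Graph is connected with exactly 2 odd-degree vertices (2, 5).
Eulerian path exists (starting and ending at the odd-degree vertices), but no Eulerian circuit.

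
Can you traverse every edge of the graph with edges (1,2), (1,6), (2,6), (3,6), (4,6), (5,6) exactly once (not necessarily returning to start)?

Step 1: Find the degree of each vertex:
  deg(1) = 2
  deg(2) = 2
  deg(3) = 1
  deg(4) = 1
  deg(5) = 1
  deg(6) = 5

Step 2: Count vertices with odd degree:
  Odd-degree vertices: 3, 4, 5, 6 (4 total)

Step 3: Apply Euler's theorem:
  - Eulerian circuit exists iff graph is connected and all vertices have even degree
  - Eulerian path exists iff graph is connected and has 0 or 2 odd-degree vertices

Graph has 4 odd-degree vertices (need 0 or 2).
Neither Eulerian path nor Eulerian circuit exists.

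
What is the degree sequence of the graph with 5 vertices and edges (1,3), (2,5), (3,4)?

Step 1: Count edges incident to each vertex:
  deg(1) = 1 (neighbors: 3)
  deg(2) = 1 (neighbors: 5)
  deg(3) = 2 (neighbors: 1, 4)
  deg(4) = 1 (neighbors: 3)
  deg(5) = 1 (neighbors: 2)

Step 2: Sort degrees in non-increasing order:
  Degrees: [1, 1, 2, 1, 1] -> sorted: [2, 1, 1, 1, 1]

Degree sequence: [2, 1, 1, 1, 1]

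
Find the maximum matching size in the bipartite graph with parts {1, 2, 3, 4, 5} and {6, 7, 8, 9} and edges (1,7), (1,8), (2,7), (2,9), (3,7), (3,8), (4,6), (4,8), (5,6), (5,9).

Step 1: List the neighbors of each left vertex:
  1: 7, 8
  2: 7, 9
  3: 7, 8
  4: 6, 8
  5: 6, 9

Step 2: Greedily match left vertices, then look for augmenting paths:
  Match 1 -- 7
  Match 2 -- 9
  Match 3 -- 8
  Match 4 -- 6
  No augmenting path remains.

Step 3: Verify this is maximum:
  Matching size 4 = min(|L|, |R|) = min(5, 4), which is an upper bound, so this matching is maximum.

Maximum matching: {(1,7), (2,9), (3,8), (4,6)}
Size: 4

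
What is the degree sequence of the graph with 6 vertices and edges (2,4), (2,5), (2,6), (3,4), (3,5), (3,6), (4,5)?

Step 1: Count edges incident to each vertex:
  deg(1) = 0 (neighbors: none)
  deg(2) = 3 (neighbors: 4, 5, 6)
  deg(3) = 3 (neighbors: 4, 5, 6)
  deg(4) = 3 (neighbors: 2, 3, 5)
  deg(5) = 3 (neighbors: 2, 3, 4)
  deg(6) = 2 (neighbors: 2, 3)

Step 2: Sort degrees in non-increasing order:
  Degrees: [0, 3, 3, 3, 3, 2] -> sorted: [3, 3, 3, 3, 2, 0]

Degree sequence: [3, 3, 3, 3, 2, 0]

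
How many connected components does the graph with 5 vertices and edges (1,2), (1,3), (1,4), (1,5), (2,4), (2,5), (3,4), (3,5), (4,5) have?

Step 1: Build adjacency list from edges:
  1: 2, 3, 4, 5
  2: 1, 4, 5
  3: 1, 4, 5
  4: 1, 2, 3, 5
  5: 1, 2, 3, 4

Step 2: Run BFS/DFS from vertex 1:
  Visited: {1, 2, 3, 4, 5}
  Reached 5 of 5 vertices

Step 3: All 5 vertices reached from vertex 1, so the graph is connected.
Number of connected components: 1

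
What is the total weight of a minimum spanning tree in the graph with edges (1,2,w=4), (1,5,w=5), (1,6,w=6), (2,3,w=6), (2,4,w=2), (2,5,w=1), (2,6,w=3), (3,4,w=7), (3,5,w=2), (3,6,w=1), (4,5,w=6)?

Apply Kruskal's algorithm (sort edges by weight, add if no cycle):

Sorted edges by weight:
  (2,5) w=1
  (3,6) w=1
  (2,4) w=2
  (3,5) w=2
  (2,6) w=3
  (1,2) w=4
  (1,5) w=5
  (1,6) w=6
  (2,3) w=6
  (4,5) w=6
  (3,4) w=7

Add edge (2,5) w=1 -- no cycle. Running total: 1
Add edge (3,6) w=1 -- no cycle. Running total: 2
Add edge (2,4) w=2 -- no cycle. Running total: 4
Add edge (3,5) w=2 -- no cycle. Running total: 6
Skip edge (2,6) w=3 -- would create cycle
Add edge (1,2) w=4 -- no cycle. Running total: 10

MST edges: (2,5,w=1), (3,6,w=1), (2,4,w=2), (3,5,w=2), (1,2,w=4)
Total MST weight: 1 + 1 + 2 + 2 + 4 = 10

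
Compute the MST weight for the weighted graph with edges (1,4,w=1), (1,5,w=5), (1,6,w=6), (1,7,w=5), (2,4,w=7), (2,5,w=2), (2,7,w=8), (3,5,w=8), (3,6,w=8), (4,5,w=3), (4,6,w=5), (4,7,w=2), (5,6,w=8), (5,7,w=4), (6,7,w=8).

Apply Kruskal's algorithm (sort edges by weight, add if no cycle):

Sorted edges by weight:
  (1,4) w=1
  (2,5) w=2
  (4,7) w=2
  (4,5) w=3
  (5,7) w=4
  (1,5) w=5
  (1,7) w=5
  (4,6) w=5
  (1,6) w=6
  (2,4) w=7
  (2,7) w=8
  (3,5) w=8
  (3,6) w=8
  (5,6) w=8
  (6,7) w=8

Add edge (1,4) w=1 -- no cycle. Running total: 1
Add edge (2,5) w=2 -- no cycle. Running total: 3
Add edge (4,7) w=2 -- no cycle. Running total: 5
Add edge (4,5) w=3 -- no cycle. Running total: 8
Skip edge (5,7) w=4 -- would create cycle
Skip edge (1,5) w=5 -- would create cycle
Skip edge (1,7) w=5 -- would create cycle
Add edge (4,6) w=5 -- no cycle. Running total: 13
Skip edge (1,6) w=6 -- would create cycle
Skip edge (2,4) w=7 -- would create cycle
Skip edge (2,7) w=8 -- would create cycle
Add edge (3,5) w=8 -- no cycle. Running total: 21

MST edges: (1,4,w=1), (2,5,w=2), (4,7,w=2), (4,5,w=3), (4,6,w=5), (3,5,w=8)
Total MST weight: 1 + 2 + 2 + 3 + 5 + 8 = 21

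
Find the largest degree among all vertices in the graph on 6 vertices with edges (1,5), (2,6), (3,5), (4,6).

Step 1: Count edges incident to each vertex:
  deg(1) = 1 (neighbors: 5)
  deg(2) = 1 (neighbors: 6)
  deg(3) = 1 (neighbors: 5)
  deg(4) = 1 (neighbors: 6)
  deg(5) = 2 (neighbors: 1, 3)
  deg(6) = 2 (neighbors: 2, 4)

Step 2: Find maximum:
  max(1, 1, 1, 1, 2, 2) = 2 (vertex 5)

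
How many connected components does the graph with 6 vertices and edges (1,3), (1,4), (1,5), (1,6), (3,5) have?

Step 1: Build adjacency list from edges:
  1: 3, 4, 5, 6
  2: (none)
  3: 1, 5
  4: 1
  5: 1, 3
  6: 1

Step 2: Run BFS/DFS from vertex 1:
  Visited: {1, 3, 4, 5, 6}
  Reached 5 of 6 vertices

Step 3: Only 5 of 6 vertices reached. Graph is disconnected.
Connected components: {1, 3, 4, 5, 6}, {2}
Number of connected components: 2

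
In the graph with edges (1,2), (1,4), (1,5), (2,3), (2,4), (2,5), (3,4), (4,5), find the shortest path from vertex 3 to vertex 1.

Step 1: Build adjacency list:
  1: 2, 4, 5
  2: 1, 3, 4, 5
  3: 2, 4
  4: 1, 2, 3, 5
  5: 1, 2, 4

Step 2: BFS from vertex 3 to find shortest path to 1:
  vertex 2 reached at distance 1
  vertex 4 reached at distance 1
  vertex 1 reached at distance 2

Step 3: Shortest path: 3 -> 2 -> 1
Path length: 2 edges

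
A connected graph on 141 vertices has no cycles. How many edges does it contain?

A tree on n vertices always has exactly n - 1 edges.
For n = 141: edges = 141 - 1 = 140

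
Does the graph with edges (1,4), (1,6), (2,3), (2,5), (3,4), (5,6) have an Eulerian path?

Step 1: Find the degree of each vertex:
  deg(1) = 2
  deg(2) = 2
  deg(3) = 2
  deg(4) = 2
  deg(5) = 2
  deg(6) = 2

Step 2: Count vertices with odd degree:
  All vertices have even degree (0 odd-degree vertices)

Step 3: Apply Euler's theorem:
  - Eulerian circuit exists iff graph is connected and all vertices have even degree
  - Eulerian path exists iff graph is connected and has 0 or 2 odd-degree vertices

Graph is connected with 0 odd-degree vertices.
Both Eulerian circuit and Eulerian path exist.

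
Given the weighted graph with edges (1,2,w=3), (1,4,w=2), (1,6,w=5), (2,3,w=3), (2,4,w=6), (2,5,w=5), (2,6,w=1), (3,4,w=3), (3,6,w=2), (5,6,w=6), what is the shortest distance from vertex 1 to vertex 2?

Step 1: Build adjacency list with weights:
  1: 2(w=3), 4(w=2), 6(w=5)
  2: 1(w=3), 3(w=3), 4(w=6), 5(w=5), 6(w=1)
  3: 2(w=3), 4(w=3), 6(w=2)
  4: 1(w=2), 2(w=6), 3(w=3)
  5: 2(w=5), 6(w=6)
  6: 1(w=5), 2(w=1), 3(w=2), 5(w=6)

Step 2: Apply Dijkstra's algorithm from vertex 1:
  Visit vertex 1 (distance=0)
    Update dist[2] = 3
    Update dist[4] = 2
    Update dist[6] = 5
  Visit vertex 4 (distance=2)
    Update dist[3] = 5
  Visit vertex 2 (distance=3)
    Update dist[5] = 8
    Update dist[6] = 4

Step 3: Shortest path: 1 -> 2
Total weight: 3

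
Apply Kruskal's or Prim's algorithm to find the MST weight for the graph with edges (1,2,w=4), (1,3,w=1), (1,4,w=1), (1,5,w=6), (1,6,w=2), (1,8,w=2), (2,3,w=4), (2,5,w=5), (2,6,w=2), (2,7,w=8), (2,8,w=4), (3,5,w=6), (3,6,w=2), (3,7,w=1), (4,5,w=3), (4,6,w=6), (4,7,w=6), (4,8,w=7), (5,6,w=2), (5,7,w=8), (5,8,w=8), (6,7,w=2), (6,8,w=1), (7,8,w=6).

Apply Kruskal's algorithm (sort edges by weight, add if no cycle):

Sorted edges by weight:
  (1,3) w=1
  (1,4) w=1
  (3,7) w=1
  (6,8) w=1
  (1,6) w=2
  (1,8) w=2
  (2,6) w=2
  (3,6) w=2
  (5,6) w=2
  (6,7) w=2
  (4,5) w=3
  (1,2) w=4
  (2,8) w=4
  (2,3) w=4
  (2,5) w=5
  (1,5) w=6
  (3,5) w=6
  (4,6) w=6
  (4,7) w=6
  (7,8) w=6
  (4,8) w=7
  (2,7) w=8
  (5,7) w=8
  (5,8) w=8

Add edge (1,3) w=1 -- no cycle. Running total: 1
Add edge (1,4) w=1 -- no cycle. Running total: 2
Add edge (3,7) w=1 -- no cycle. Running total: 3
Add edge (6,8) w=1 -- no cycle. Running total: 4
Add edge (1,6) w=2 -- no cycle. Running total: 6
Skip edge (1,8) w=2 -- would create cycle
Add edge (2,6) w=2 -- no cycle. Running total: 8
Skip edge (3,6) w=2 -- would create cycle
Add edge (5,6) w=2 -- no cycle. Running total: 10

MST edges: (1,3,w=1), (1,4,w=1), (3,7,w=1), (6,8,w=1), (1,6,w=2), (2,6,w=2), (5,6,w=2)
Total MST weight: 1 + 1 + 1 + 1 + 2 + 2 + 2 = 10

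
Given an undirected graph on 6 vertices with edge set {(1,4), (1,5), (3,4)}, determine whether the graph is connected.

Step 1: Build adjacency list from edges:
  1: 4, 5
  2: (none)
  3: 4
  4: 1, 3
  5: 1
  6: (none)

Step 2: Run BFS/DFS from vertex 1:
  Visited: {1, 4, 5, 3}
  Reached 4 of 6 vertices

Step 3: Only 4 of 6 vertices reached. Graph is disconnected.
Connected components: {1, 3, 4, 5}, {2}, {6}
Answer: No, the graph is not connected (3 components).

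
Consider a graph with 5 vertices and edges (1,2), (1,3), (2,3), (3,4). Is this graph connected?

Step 1: Build adjacency list from edges:
  1: 2, 3
  2: 1, 3
  3: 1, 2, 4
  4: 3
  5: (none)

Step 2: Run BFS/DFS from vertex 1:
  Visited: {1, 2, 3, 4}
  Reached 4 of 5 vertices

Step 3: Only 4 of 5 vertices reached. Graph is disconnected.
Connected components: {1, 2, 3, 4}, {5}
Answer: No, the graph is not connected (2 components).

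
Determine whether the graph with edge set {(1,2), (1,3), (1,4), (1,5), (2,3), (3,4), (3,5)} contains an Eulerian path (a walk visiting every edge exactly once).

Step 1: Find the degree of each vertex:
  deg(1) = 4
  deg(2) = 2
  deg(3) = 4
  deg(4) = 2
  deg(5) = 2

Step 2: Count vertices with odd degree:
  All vertices have even degree (0 odd-degree vertices)

Step 3: Apply Euler's theorem:
  - Eulerian circuit exists iff graph is connected and all vertices have even degree
  - Eulerian path exists iff graph is connected and has 0 or 2 odd-degree vertices

Graph is connected with 0 odd-degree vertices.
Both Eulerian circuit and Eulerian path exist.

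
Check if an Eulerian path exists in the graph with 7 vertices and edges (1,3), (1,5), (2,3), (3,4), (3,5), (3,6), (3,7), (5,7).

Step 1: Find the degree of each vertex:
  deg(1) = 2
  deg(2) = 1
  deg(3) = 6
  deg(4) = 1
  deg(5) = 3
  deg(6) = 1
  deg(7) = 2

Step 2: Count vertices with odd degree:
  Odd-degree vertices: 2, 4, 5, 6 (4 total)

Step 3: Apply Euler's theorem:
  - Eulerian circuit exists iff graph is connected and all vertices have even degree
  - Eulerian path exists iff graph is connected and has 0 or 2 odd-degree vertices

Graph has 4 odd-degree vertices (need 0 or 2).
Neither Eulerian path nor Eulerian circuit exists.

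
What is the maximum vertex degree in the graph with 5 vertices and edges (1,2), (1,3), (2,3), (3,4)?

Step 1: Count edges incident to each vertex:
  deg(1) = 2 (neighbors: 2, 3)
  deg(2) = 2 (neighbors: 1, 3)
  deg(3) = 3 (neighbors: 1, 2, 4)
  deg(4) = 1 (neighbors: 3)
  deg(5) = 0 (neighbors: none)

Step 2: Find maximum:
  max(2, 2, 3, 1, 0) = 3 (vertex 3)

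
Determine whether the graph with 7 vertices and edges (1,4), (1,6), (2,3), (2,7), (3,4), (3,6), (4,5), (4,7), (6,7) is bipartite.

Step 1: Attempt 2-coloring using BFS:
  Start at vertex 1, assign color 0
  Color vertex 4 with color 1 (neighbor of 1)
  Color vertex 6 with color 1 (neighbor of 1)
  Color vertex 3 with color 0 (neighbor of 4)
  Color vertex 5 with color 0 (neighbor of 4)
  Color vertex 7 with color 0 (neighbor of 4)
  Color vertex 2 with color 1 (neighbor of 3)

Step 2: 2-coloring succeeded. No conflicts found.
  Set A (color 0): {1, 3, 5, 7}
  Set B (color 1): {2, 4, 6}

The graph is bipartite with partition {1, 3, 5, 7}, {2, 4, 6}.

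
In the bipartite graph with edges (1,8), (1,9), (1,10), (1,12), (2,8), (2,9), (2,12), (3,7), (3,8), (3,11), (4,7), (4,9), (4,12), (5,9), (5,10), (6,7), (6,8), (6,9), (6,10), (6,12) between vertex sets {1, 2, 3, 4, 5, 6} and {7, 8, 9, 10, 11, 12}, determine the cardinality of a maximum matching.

Step 1: List the neighbors of each left vertex:
  1: 8, 9, 10, 12
  2: 8, 9, 12
  3: 7, 8, 11
  4: 7, 9, 12
  5: 9, 10
  6: 7, 8, 9, 10, 12

Step 2: Greedily match left vertices, then look for augmenting paths:
  Match 1 -- 8
  Match 2 -- 9
  Match 3 -- 11
  Match 4 -- 12
  Match 5 -- 10
  Match 6 -- 7
  No augmenting path remains.

Step 3: Verify this is maximum:
  Matching size 6 = min(|L|, |R|) = min(6, 6), which is an upper bound, so this matching is maximum.

Maximum matching: {(1,8), (2,9), (3,11), (4,12), (5,10), (6,7)}
Size: 6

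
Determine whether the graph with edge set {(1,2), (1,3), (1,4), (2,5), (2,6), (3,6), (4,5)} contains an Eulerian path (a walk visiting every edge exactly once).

Step 1: Find the degree of each vertex:
  deg(1) = 3
  deg(2) = 3
  deg(3) = 2
  deg(4) = 2
  deg(5) = 2
  deg(6) = 2

Step 2: Count vertices with odd degree:
  Odd-degree vertices: 1, 2 (2 total)

Step 3: Apply Euler's theorem:
  - Eulerian circuit exists iff graph is connected and all vertices have even degree
  - Eulerian path exists iff graph is connected and has 0 or 2 odd-degree vertices

Graph is connected with exactly 2 odd-degree vertices (1, 2).
Eulerian path exists (starting and ending at the odd-degree vertices), but no Eulerian circuit.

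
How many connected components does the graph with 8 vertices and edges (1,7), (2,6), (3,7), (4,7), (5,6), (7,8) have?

Step 1: Build adjacency list from edges:
  1: 7
  2: 6
  3: 7
  4: 7
  5: 6
  6: 2, 5
  7: 1, 3, 4, 8
  8: 7

Step 2: Run BFS/DFS from vertex 1:
  Visited: {1, 7, 3, 4, 8}
  Reached 5 of 8 vertices

Step 3: Only 5 of 8 vertices reached. Graph is disconnected.
Connected components: {1, 3, 4, 7, 8}, {2, 5, 6}
Number of connected components: 2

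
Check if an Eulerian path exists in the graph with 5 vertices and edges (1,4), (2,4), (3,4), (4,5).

Step 1: Find the degree of each vertex:
  deg(1) = 1
  deg(2) = 1
  deg(3) = 1
  deg(4) = 4
  deg(5) = 1

Step 2: Count vertices with odd degree:
  Odd-degree vertices: 1, 2, 3, 5 (4 total)

Step 3: Apply Euler's theorem:
  - Eulerian circuit exists iff graph is connected and all vertices have even degree
  - Eulerian path exists iff graph is connected and has 0 or 2 odd-degree vertices

Graph has 4 odd-degree vertices (need 0 or 2).
Neither Eulerian path nor Eulerian circuit exists.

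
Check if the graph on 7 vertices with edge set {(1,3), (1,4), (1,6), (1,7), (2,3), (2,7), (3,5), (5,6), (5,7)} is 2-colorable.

Step 1: Attempt 2-coloring using BFS:
  Start at vertex 1, assign color 0
  Color vertex 3 with color 1 (neighbor of 1)
  Color vertex 4 with color 1 (neighbor of 1)
  Color vertex 6 with color 1 (neighbor of 1)
  Color vertex 7 with color 1 (neighbor of 1)
  Color vertex 2 with color 0 (neighbor of 3)
  Color vertex 5 with color 0 (neighbor of 3)

Step 2: 2-coloring succeeded. No conflicts found.
  Set A (color 0): {1, 2, 5}
  Set B (color 1): {3, 4, 6, 7}

The graph is bipartite with partition {1, 2, 5}, {3, 4, 6, 7}.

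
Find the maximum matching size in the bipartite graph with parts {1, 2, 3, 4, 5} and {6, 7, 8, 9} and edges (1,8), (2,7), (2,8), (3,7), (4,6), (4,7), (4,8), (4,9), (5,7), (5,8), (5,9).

Step 1: List the neighbors of each left vertex:
  1: 8
  2: 7, 8
  3: 7
  4: 6, 7, 8, 9
  5: 7, 8, 9

Step 2: Greedily match left vertices, then look for augmenting paths:
  Match 1 -- 8
  Match 2 -- 7
  Match 4 -- 6
  Match 5 -- 9
  No augmenting path remains.

Step 3: Verify this is maximum:
  Matching size 4 = min(|L|, |R|) = min(5, 4), which is an upper bound, so this matching is maximum.

Maximum matching: {(1,8), (2,7), (4,6), (5,9)}
Size: 4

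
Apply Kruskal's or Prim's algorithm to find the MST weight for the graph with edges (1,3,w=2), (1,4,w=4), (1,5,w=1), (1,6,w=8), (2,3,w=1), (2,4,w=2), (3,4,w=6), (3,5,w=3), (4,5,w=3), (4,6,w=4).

Apply Kruskal's algorithm (sort edges by weight, add if no cycle):

Sorted edges by weight:
  (1,5) w=1
  (2,3) w=1
  (1,3) w=2
  (2,4) w=2
  (3,5) w=3
  (4,5) w=3
  (1,4) w=4
  (4,6) w=4
  (3,4) w=6
  (1,6) w=8

Add edge (1,5) w=1 -- no cycle. Running total: 1
Add edge (2,3) w=1 -- no cycle. Running total: 2
Add edge (1,3) w=2 -- no cycle. Running total: 4
Add edge (2,4) w=2 -- no cycle. Running total: 6
Skip edge (3,5) w=3 -- would create cycle
Skip edge (4,5) w=3 -- would create cycle
Skip edge (1,4) w=4 -- would create cycle
Add edge (4,6) w=4 -- no cycle. Running total: 10

MST edges: (1,5,w=1), (2,3,w=1), (1,3,w=2), (2,4,w=2), (4,6,w=4)
Total MST weight: 1 + 1 + 2 + 2 + 4 = 10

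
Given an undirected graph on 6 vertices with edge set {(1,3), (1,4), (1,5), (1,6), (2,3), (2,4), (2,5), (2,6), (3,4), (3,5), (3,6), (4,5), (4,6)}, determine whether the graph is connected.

Step 1: Build adjacency list from edges:
  1: 3, 4, 5, 6
  2: 3, 4, 5, 6
  3: 1, 2, 4, 5, 6
  4: 1, 2, 3, 5, 6
  5: 1, 2, 3, 4
  6: 1, 2, 3, 4

Step 2: Run BFS/DFS from vertex 1:
  Visited: {1, 3, 4, 5, 6, 2}
  Reached 6 of 6 vertices

Step 3: All 6 vertices reached from vertex 1, so the graph is connected.
Answer: Yes, the graph is connected.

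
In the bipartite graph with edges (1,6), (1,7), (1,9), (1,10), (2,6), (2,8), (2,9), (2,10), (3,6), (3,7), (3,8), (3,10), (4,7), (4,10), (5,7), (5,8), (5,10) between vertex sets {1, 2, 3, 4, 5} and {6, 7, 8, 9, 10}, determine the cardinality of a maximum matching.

Step 1: List the neighbors of each left vertex:
  1: 6, 7, 9, 10
  2: 6, 8, 9, 10
  3: 6, 7, 8, 10
  4: 7, 10
  5: 7, 8, 10

Step 2: Greedily match left vertices, then look for augmenting paths:
  Match 1 -- 6
  Match 2 -- 9
  Match 3 -- 7
  Match 4 -- 10
  Match 5 -- 8
  No augmenting path remains.

Step 3: Verify this is maximum:
  Matching size 5 = min(|L|, |R|) = min(5, 5), which is an upper bound, so this matching is maximum.

Maximum matching: {(1,6), (2,9), (3,7), (4,10), (5,8)}
Size: 5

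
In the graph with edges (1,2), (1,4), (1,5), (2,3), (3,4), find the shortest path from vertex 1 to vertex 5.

Step 1: Build adjacency list:
  1: 2, 4, 5
  2: 1, 3
  3: 2, 4
  4: 1, 3
  5: 1

Step 2: BFS from vertex 1 to find shortest path to 5:
  vertex 2 reached at distance 1
  vertex 4 reached at distance 1
  vertex 5 reached at distance 1

Step 3: Shortest path: 1 -> 5
Path length: 1 edge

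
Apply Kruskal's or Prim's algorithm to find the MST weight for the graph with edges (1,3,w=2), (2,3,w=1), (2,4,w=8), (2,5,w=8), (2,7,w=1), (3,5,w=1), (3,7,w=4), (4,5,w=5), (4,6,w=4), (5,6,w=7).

Apply Kruskal's algorithm (sort edges by weight, add if no cycle):

Sorted edges by weight:
  (2,7) w=1
  (2,3) w=1
  (3,5) w=1
  (1,3) w=2
  (3,7) w=4
  (4,6) w=4
  (4,5) w=5
  (5,6) w=7
  (2,5) w=8
  (2,4) w=8

Add edge (2,7) w=1 -- no cycle. Running total: 1
Add edge (2,3) w=1 -- no cycle. Running total: 2
Add edge (3,5) w=1 -- no cycle. Running total: 3
Add edge (1,3) w=2 -- no cycle. Running total: 5
Skip edge (3,7) w=4 -- would create cycle
Add edge (4,6) w=4 -- no cycle. Running total: 9
Add edge (4,5) w=5 -- no cycle. Running total: 14

MST edges: (2,7,w=1), (2,3,w=1), (3,5,w=1), (1,3,w=2), (4,6,w=4), (4,5,w=5)
Total MST weight: 1 + 1 + 1 + 2 + 4 + 5 = 14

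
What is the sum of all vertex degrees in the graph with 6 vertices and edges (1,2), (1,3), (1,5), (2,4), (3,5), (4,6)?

Step 1: Count edges incident to each vertex:
  deg(1) = 3 (neighbors: 2, 3, 5)
  deg(2) = 2 (neighbors: 1, 4)
  deg(3) = 2 (neighbors: 1, 5)
  deg(4) = 2 (neighbors: 2, 6)
  deg(5) = 2 (neighbors: 1, 3)
  deg(6) = 1 (neighbors: 4)

Step 2: Sum all degrees:
  3 + 2 + 2 + 2 + 2 + 1 = 12

Verification: sum of degrees = 2 * |E| = 2 * 6 = 12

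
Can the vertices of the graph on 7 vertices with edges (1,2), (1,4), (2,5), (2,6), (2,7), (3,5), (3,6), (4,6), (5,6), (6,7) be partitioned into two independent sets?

Step 1: Attempt 2-coloring using BFS:
  Start at vertex 1, assign color 0
  Color vertex 2 with color 1 (neighbor of 1)
  Color vertex 4 with color 1 (neighbor of 1)
  Color vertex 5 with color 0 (neighbor of 2)
  Color vertex 6 with color 0 (neighbor of 2)
  Color vertex 7 with color 0 (neighbor of 2)
  Color vertex 3 with color 1 (neighbor of 5)

Step 2: Conflict found! Vertices 5 and 6 are adjacent but have the same color.
This means the graph contains an odd cycle.

The graph is NOT bipartite.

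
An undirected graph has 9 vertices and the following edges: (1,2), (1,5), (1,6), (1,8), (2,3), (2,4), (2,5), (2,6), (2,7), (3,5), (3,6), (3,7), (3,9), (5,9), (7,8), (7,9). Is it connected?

Step 1: Build adjacency list from edges:
  1: 2, 5, 6, 8
  2: 1, 3, 4, 5, 6, 7
  3: 2, 5, 6, 7, 9
  4: 2
  5: 1, 2, 3, 9
  6: 1, 2, 3
  7: 2, 3, 8, 9
  8: 1, 7
  9: 3, 5, 7

Step 2: Run BFS/DFS from vertex 1:
  Visited: {1, 2, 5, 6, 8, 3, 4, 7, 9}
  Reached 9 of 9 vertices

Step 3: All 9 vertices reached from vertex 1, so the graph is connected.
Answer: Yes, the graph is connected.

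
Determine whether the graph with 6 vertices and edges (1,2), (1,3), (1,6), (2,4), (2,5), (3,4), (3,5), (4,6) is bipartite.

Step 1: Attempt 2-coloring using BFS:
  Start at vertex 1, assign color 0
  Color vertex 2 with color 1 (neighbor of 1)
  Color vertex 3 with color 1 (neighbor of 1)
  Color vertex 6 with color 1 (neighbor of 1)
  Color vertex 4 with color 0 (neighbor of 2)
  Color vertex 5 with color 0 (neighbor of 2)

Step 2: 2-coloring succeeded. No conflicts found.
  Set A (color 0): {1, 4, 5}
  Set B (color 1): {2, 3, 6}

The graph is bipartite with partition {1, 4, 5}, {2, 3, 6}.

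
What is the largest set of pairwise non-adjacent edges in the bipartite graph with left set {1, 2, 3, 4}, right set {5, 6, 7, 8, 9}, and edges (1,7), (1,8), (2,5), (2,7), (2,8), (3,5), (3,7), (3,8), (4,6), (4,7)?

Step 1: List the neighbors of each left vertex:
  1: 7, 8
  2: 5, 7, 8
  3: 5, 7, 8
  4: 6, 7

Step 2: Greedily match left vertices, then look for augmenting paths:
  Match 1 -- 7
  Match 2 -- 5
  Match 3 -- 8
  Match 4 -- 6
  No augmenting path remains.

Step 3: Verify this is maximum:
  Matching size 4 = min(|L|, |R|) = min(4, 5), which is an upper bound, so this matching is maximum.

Maximum matching: {(1,7), (2,5), (3,8), (4,6)}
Size: 4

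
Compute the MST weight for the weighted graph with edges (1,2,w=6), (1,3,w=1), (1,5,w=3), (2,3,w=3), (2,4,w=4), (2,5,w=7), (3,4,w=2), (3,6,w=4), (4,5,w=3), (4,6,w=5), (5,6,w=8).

Apply Kruskal's algorithm (sort edges by weight, add if no cycle):

Sorted edges by weight:
  (1,3) w=1
  (3,4) w=2
  (1,5) w=3
  (2,3) w=3
  (4,5) w=3
  (2,4) w=4
  (3,6) w=4
  (4,6) w=5
  (1,2) w=6
  (2,5) w=7
  (5,6) w=8

Add edge (1,3) w=1 -- no cycle. Running total: 1
Add edge (3,4) w=2 -- no cycle. Running total: 3
Add edge (1,5) w=3 -- no cycle. Running total: 6
Add edge (2,3) w=3 -- no cycle. Running total: 9
Skip edge (4,5) w=3 -- would create cycle
Skip edge (2,4) w=4 -- would create cycle
Add edge (3,6) w=4 -- no cycle. Running total: 13

MST edges: (1,3,w=1), (3,4,w=2), (1,5,w=3), (2,3,w=3), (3,6,w=4)
Total MST weight: 1 + 2 + 3 + 3 + 4 = 13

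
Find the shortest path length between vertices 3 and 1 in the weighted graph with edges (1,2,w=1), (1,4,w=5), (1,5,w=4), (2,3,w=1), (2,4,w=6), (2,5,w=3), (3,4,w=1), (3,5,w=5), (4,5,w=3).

Step 1: Build adjacency list with weights:
  1: 2(w=1), 4(w=5), 5(w=4)
  2: 1(w=1), 3(w=1), 4(w=6), 5(w=3)
  3: 2(w=1), 4(w=1), 5(w=5)
  4: 1(w=5), 2(w=6), 3(w=1), 5(w=3)
  5: 1(w=4), 2(w=3), 3(w=5), 4(w=3)

Step 2: Apply Dijkstra's algorithm from vertex 3:
  Visit vertex 3 (distance=0)
    Update dist[2] = 1
    Update dist[4] = 1
    Update dist[5] = 5
  Visit vertex 2 (distance=1)
    Update dist[1] = 2
    Update dist[5] = 4
  Visit vertex 4 (distance=1)
  Visit vertex 1 (distance=2)

Step 3: Shortest path: 3 -> 2 -> 1
Total weight: 1 + 1 = 2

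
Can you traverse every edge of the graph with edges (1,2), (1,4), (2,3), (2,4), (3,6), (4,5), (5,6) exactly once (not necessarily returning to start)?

Step 1: Find the degree of each vertex:
  deg(1) = 2
  deg(2) = 3
  deg(3) = 2
  deg(4) = 3
  deg(5) = 2
  deg(6) = 2

Step 2: Count vertices with odd degree:
  Odd-degree vertices: 2, 4 (2 total)

Step 3: Apply Euler's theorem:
  - Eulerian circuit exists iff graph is connected and all vertices have even degree
  - Eulerian path exists iff graph is connected and has 0 or 2 odd-degree vertices

Graph is connected with exactly 2 odd-degree vertices (2, 4).
Eulerian path exists (starting and ending at the odd-degree vertices), but no Eulerian circuit.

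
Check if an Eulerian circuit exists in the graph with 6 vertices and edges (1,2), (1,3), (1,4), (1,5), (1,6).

Step 1: Find the degree of each vertex:
  deg(1) = 5
  deg(2) = 1
  deg(3) = 1
  deg(4) = 1
  deg(5) = 1
  deg(6) = 1

Step 2: Count vertices with odd degree:
  Odd-degree vertices: 1, 2, 3, 4, 5, 6 (6 total)

Step 3: Apply Euler's theorem:
  - Eulerian circuit exists iff graph is connected and all vertices have even degree
  - Eulerian path exists iff graph is connected and has 0 or 2 odd-degree vertices

Graph has 6 odd-degree vertices (need 0 or 2).
Neither Eulerian path nor Eulerian circuit exists.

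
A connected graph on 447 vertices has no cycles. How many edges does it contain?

A tree on n vertices always has exactly n - 1 edges.
For n = 447: edges = 447 - 1 = 446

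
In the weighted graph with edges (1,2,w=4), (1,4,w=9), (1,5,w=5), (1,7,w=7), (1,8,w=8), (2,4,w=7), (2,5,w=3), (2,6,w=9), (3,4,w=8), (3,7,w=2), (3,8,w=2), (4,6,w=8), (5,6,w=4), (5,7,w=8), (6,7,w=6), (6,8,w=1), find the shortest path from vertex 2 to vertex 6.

Step 1: Build adjacency list with weights:
  1: 2(w=4), 4(w=9), 5(w=5), 7(w=7), 8(w=8)
  2: 1(w=4), 4(w=7), 5(w=3), 6(w=9)
  3: 4(w=8), 7(w=2), 8(w=2)
  4: 1(w=9), 2(w=7), 3(w=8), 6(w=8)
  5: 1(w=5), 2(w=3), 6(w=4), 7(w=8)
  6: 2(w=9), 4(w=8), 5(w=4), 7(w=6), 8(w=1)
  7: 1(w=7), 3(w=2), 5(w=8), 6(w=6)
  8: 1(w=8), 3(w=2), 6(w=1)

Step 2: Apply Dijkstra's algorithm from vertex 2:
  Visit vertex 2 (distance=0)
    Update dist[1] = 4
    Update dist[4] = 7
    Update dist[5] = 3
    Update dist[6] = 9
  Visit vertex 5 (distance=3)
    Update dist[6] = 7
    Update dist[7] = 11
  Visit vertex 1 (distance=4)
    Update dist[8] = 12
  Visit vertex 4 (distance=7)
    Update dist[3] = 15
  Visit vertex 6 (distance=7)
    Update dist[8] = 8

Step 3: Shortest path: 2 -> 5 -> 6
Total weight: 3 + 4 = 7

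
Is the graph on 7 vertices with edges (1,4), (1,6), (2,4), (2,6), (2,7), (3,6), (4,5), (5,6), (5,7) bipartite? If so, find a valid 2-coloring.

Step 1: Attempt 2-coloring using BFS:
  Start at vertex 1, assign color 0
  Color vertex 4 with color 1 (neighbor of 1)
  Color vertex 6 with color 1 (neighbor of 1)
  Color vertex 2 with color 0 (neighbor of 4)
  Color vertex 5 with color 0 (neighbor of 4)
  Color vertex 3 with color 0 (neighbor of 6)
  Color vertex 7 with color 1 (neighbor of 2)

Step 2: 2-coloring succeeded. No conflicts found.
  Set A (color 0): {1, 2, 3, 5}
  Set B (color 1): {4, 6, 7}

The graph is bipartite with partition {1, 2, 3, 5}, {4, 6, 7}.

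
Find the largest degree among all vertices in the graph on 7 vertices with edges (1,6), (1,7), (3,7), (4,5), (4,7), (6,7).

Step 1: Count edges incident to each vertex:
  deg(1) = 2 (neighbors: 6, 7)
  deg(2) = 0 (neighbors: none)
  deg(3) = 1 (neighbors: 7)
  deg(4) = 2 (neighbors: 5, 7)
  deg(5) = 1 (neighbors: 4)
  deg(6) = 2 (neighbors: 1, 7)
  deg(7) = 4 (neighbors: 1, 3, 4, 6)

Step 2: Find maximum:
  max(2, 0, 1, 2, 1, 2, 4) = 4 (vertex 7)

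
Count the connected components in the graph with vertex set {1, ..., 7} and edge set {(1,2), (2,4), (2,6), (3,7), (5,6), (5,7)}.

Step 1: Build adjacency list from edges:
  1: 2
  2: 1, 4, 6
  3: 7
  4: 2
  5: 6, 7
  6: 2, 5
  7: 3, 5

Step 2: Run BFS/DFS from vertex 1:
  Visited: {1, 2, 4, 6, 5, 7, 3}
  Reached 7 of 7 vertices

Step 3: All 7 vertices reached from vertex 1, so the graph is connected.
Number of connected components: 1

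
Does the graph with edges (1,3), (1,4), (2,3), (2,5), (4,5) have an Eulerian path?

Step 1: Find the degree of each vertex:
  deg(1) = 2
  deg(2) = 2
  deg(3) = 2
  deg(4) = 2
  deg(5) = 2

Step 2: Count vertices with odd degree:
  All vertices have even degree (0 odd-degree vertices)

Step 3: Apply Euler's theorem:
  - Eulerian circuit exists iff graph is connected and all vertices have even degree
  - Eulerian path exists iff graph is connected and has 0 or 2 odd-degree vertices

Graph is connected with 0 odd-degree vertices.
Both Eulerian circuit and Eulerian path exist.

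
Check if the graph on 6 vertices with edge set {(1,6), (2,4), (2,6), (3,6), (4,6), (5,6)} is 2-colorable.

Step 1: Attempt 2-coloring using BFS:
  Start at vertex 1, assign color 0
  Color vertex 6 with color 1 (neighbor of 1)
  Color vertex 2 with color 0 (neighbor of 6)
  Color vertex 3 with color 0 (neighbor of 6)
  Color vertex 4 with color 0 (neighbor of 6)
  Color vertex 5 with color 0 (neighbor of 6)

Step 2: Conflict found! Vertices 2 and 4 are adjacent but have the same color.
This means the graph contains an odd cycle.

The graph is NOT bipartite.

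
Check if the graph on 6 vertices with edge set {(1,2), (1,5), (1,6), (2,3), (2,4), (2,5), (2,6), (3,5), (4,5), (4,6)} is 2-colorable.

Step 1: Attempt 2-coloring using BFS:
  Start at vertex 1, assign color 0
  Color vertex 2 with color 1 (neighbor of 1)
  Color vertex 5 with color 1 (neighbor of 1)
  Color vertex 6 with color 1 (neighbor of 1)
  Color vertex 3 with color 0 (neighbor of 2)
  Color vertex 4 with color 0 (neighbor of 2)

Step 2: Conflict found! Vertices 2 and 5 are adjacent but have the same color.
This means the graph contains an odd cycle.

The graph is NOT bipartite.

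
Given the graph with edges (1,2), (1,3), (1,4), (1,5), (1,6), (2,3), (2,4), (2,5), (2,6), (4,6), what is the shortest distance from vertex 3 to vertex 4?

Step 1: Build adjacency list:
  1: 2, 3, 4, 5, 6
  2: 1, 3, 4, 5, 6
  3: 1, 2
  4: 1, 2, 6
  5: 1, 2
  6: 1, 2, 4

Step 2: BFS from vertex 3 to find shortest path to 4:
  vertex 1 reached at distance 1
  vertex 2 reached at distance 1
  vertex 4 reached at distance 2

Step 3: Shortest path: 3 -> 1 -> 4
Path length: 2 edges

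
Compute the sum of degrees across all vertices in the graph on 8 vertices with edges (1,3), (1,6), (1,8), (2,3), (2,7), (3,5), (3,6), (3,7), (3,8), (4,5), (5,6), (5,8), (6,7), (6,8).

Step 1: Count edges incident to each vertex:
  deg(1) = 3 (neighbors: 3, 6, 8)
  deg(2) = 2 (neighbors: 3, 7)
  deg(3) = 6 (neighbors: 1, 2, 5, 6, 7, 8)
  deg(4) = 1 (neighbors: 5)
  deg(5) = 4 (neighbors: 3, 4, 6, 8)
  deg(6) = 5 (neighbors: 1, 3, 5, 7, 8)
  deg(7) = 3 (neighbors: 2, 3, 6)
  deg(8) = 4 (neighbors: 1, 3, 5, 6)

Step 2: Sum all degrees:
  3 + 2 + 6 + 1 + 4 + 5 + 3 + 4 = 28

Verification: sum of degrees = 2 * |E| = 2 * 14 = 28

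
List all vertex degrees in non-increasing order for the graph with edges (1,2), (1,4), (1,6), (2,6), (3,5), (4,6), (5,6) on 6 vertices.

Step 1: Count edges incident to each vertex:
  deg(1) = 3 (neighbors: 2, 4, 6)
  deg(2) = 2 (neighbors: 1, 6)
  deg(3) = 1 (neighbors: 5)
  deg(4) = 2 (neighbors: 1, 6)
  deg(5) = 2 (neighbors: 3, 6)
  deg(6) = 4 (neighbors: 1, 2, 4, 5)

Step 2: Sort degrees in non-increasing order:
  Degrees: [3, 2, 1, 2, 2, 4] -> sorted: [4, 3, 2, 2, 2, 1]

Degree sequence: [4, 3, 2, 2, 2, 1]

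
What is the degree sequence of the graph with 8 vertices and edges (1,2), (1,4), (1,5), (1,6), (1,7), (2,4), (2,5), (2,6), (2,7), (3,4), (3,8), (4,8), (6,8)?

Step 1: Count edges incident to each vertex:
  deg(1) = 5 (neighbors: 2, 4, 5, 6, 7)
  deg(2) = 5 (neighbors: 1, 4, 5, 6, 7)
  deg(3) = 2 (neighbors: 4, 8)
  deg(4) = 4 (neighbors: 1, 2, 3, 8)
  deg(5) = 2 (neighbors: 1, 2)
  deg(6) = 3 (neighbors: 1, 2, 8)
  deg(7) = 2 (neighbors: 1, 2)
  deg(8) = 3 (neighbors: 3, 4, 6)

Step 2: Sort degrees in non-increasing order:
  Degrees: [5, 5, 2, 4, 2, 3, 2, 3] -> sorted: [5, 5, 4, 3, 3, 2, 2, 2]

Degree sequence: [5, 5, 4, 3, 3, 2, 2, 2]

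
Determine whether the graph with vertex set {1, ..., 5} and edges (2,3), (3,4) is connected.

Step 1: Build adjacency list from edges:
  1: (none)
  2: 3
  3: 2, 4
  4: 3
  5: (none)

Step 2: Run BFS/DFS from vertex 1:
  Visited: {1}
  Reached 1 of 5 vertices

Step 3: Only 1 of 5 vertices reached. Graph is disconnected.
Connected components: {1}, {2, 3, 4}, {5}
Answer: No, the graph is not connected (3 components).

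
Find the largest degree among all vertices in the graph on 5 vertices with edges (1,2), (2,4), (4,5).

Step 1: Count edges incident to each vertex:
  deg(1) = 1 (neighbors: 2)
  deg(2) = 2 (neighbors: 1, 4)
  deg(3) = 0 (neighbors: none)
  deg(4) = 2 (neighbors: 2, 5)
  deg(5) = 1 (neighbors: 4)

Step 2: Find maximum:
  max(1, 2, 0, 2, 1) = 2 (vertex 2)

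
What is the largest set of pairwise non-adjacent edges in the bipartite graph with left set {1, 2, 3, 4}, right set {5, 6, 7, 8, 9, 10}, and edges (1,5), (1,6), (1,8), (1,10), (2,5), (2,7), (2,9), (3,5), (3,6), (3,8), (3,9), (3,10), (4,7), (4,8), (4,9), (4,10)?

Step 1: List the neighbors of each left vertex:
  1: 5, 6, 8, 10
  2: 5, 7, 9
  3: 5, 6, 8, 9, 10
  4: 7, 8, 9, 10

Step 2: Greedily match left vertices, then look for augmenting paths:
  Match 1 -- 5
  Match 2 -- 7
  Match 3 -- 6
  Match 4 -- 8
  No augmenting path remains.

Step 3: Verify this is maximum:
  Matching size 4 = min(|L|, |R|) = min(4, 6), which is an upper bound, so this matching is maximum.

Maximum matching: {(1,5), (2,7), (3,6), (4,8)}
Size: 4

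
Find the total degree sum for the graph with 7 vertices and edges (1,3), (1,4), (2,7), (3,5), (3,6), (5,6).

Step 1: Count edges incident to each vertex:
  deg(1) = 2 (neighbors: 3, 4)
  deg(2) = 1 (neighbors: 7)
  deg(3) = 3 (neighbors: 1, 5, 6)
  deg(4) = 1 (neighbors: 1)
  deg(5) = 2 (neighbors: 3, 6)
  deg(6) = 2 (neighbors: 3, 5)
  deg(7) = 1 (neighbors: 2)

Step 2: Sum all degrees:
  2 + 1 + 3 + 1 + 2 + 2 + 1 = 12

Verification: sum of degrees = 2 * |E| = 2 * 6 = 12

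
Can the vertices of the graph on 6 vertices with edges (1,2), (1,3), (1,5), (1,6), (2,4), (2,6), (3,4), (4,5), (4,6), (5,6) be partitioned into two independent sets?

Step 1: Attempt 2-coloring using BFS:
  Start at vertex 1, assign color 0
  Color vertex 2 with color 1 (neighbor of 1)
  Color vertex 3 with color 1 (neighbor of 1)
  Color vertex 5 with color 1 (neighbor of 1)
  Color vertex 6 with color 1 (neighbor of 1)
  Color vertex 4 with color 0 (neighbor of 2)

Step 2: Conflict found! Vertices 2 and 6 are adjacent but have the same color.
This means the graph contains an odd cycle.

The graph is NOT bipartite.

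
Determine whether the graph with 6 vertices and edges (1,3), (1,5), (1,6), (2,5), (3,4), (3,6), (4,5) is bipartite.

Step 1: Attempt 2-coloring using BFS:
  Start at vertex 1, assign color 0
  Color vertex 3 with color 1 (neighbor of 1)
  Color vertex 5 with color 1 (neighbor of 1)
  Color vertex 6 with color 1 (neighbor of 1)
  Color vertex 4 with color 0 (neighbor of 3)

Step 2: Conflict found! Vertices 3 and 6 are adjacent but have the same color.
This means the graph contains an odd cycle.

The graph is NOT bipartite.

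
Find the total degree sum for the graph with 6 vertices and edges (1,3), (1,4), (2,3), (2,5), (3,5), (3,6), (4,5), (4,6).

Step 1: Count edges incident to each vertex:
  deg(1) = 2 (neighbors: 3, 4)
  deg(2) = 2 (neighbors: 3, 5)
  deg(3) = 4 (neighbors: 1, 2, 5, 6)
  deg(4) = 3 (neighbors: 1, 5, 6)
  deg(5) = 3 (neighbors: 2, 3, 4)
  deg(6) = 2 (neighbors: 3, 4)

Step 2: Sum all degrees:
  2 + 2 + 4 + 3 + 3 + 2 = 16

Verification: sum of degrees = 2 * |E| = 2 * 8 = 16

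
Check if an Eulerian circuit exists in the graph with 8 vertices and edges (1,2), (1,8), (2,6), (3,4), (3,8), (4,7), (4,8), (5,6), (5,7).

Step 1: Find the degree of each vertex:
  deg(1) = 2
  deg(2) = 2
  deg(3) = 2
  deg(4) = 3
  deg(5) = 2
  deg(6) = 2
  deg(7) = 2
  deg(8) = 3

Step 2: Count vertices with odd degree:
  Odd-degree vertices: 4, 8 (2 total)

Step 3: Apply Euler's theorem:
  - Eulerian circuit exists iff graph is connected and all vertices have even degree
  - Eulerian path exists iff graph is connected and has 0 or 2 odd-degree vertices

Graph is connected with exactly 2 odd-degree vertices (4, 8).
Eulerian path exists (starting and ending at the odd-degree vertices), but no Eulerian circuit.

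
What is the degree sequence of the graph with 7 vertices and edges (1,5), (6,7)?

Step 1: Count edges incident to each vertex:
  deg(1) = 1 (neighbors: 5)
  deg(2) = 0 (neighbors: none)
  deg(3) = 0 (neighbors: none)
  deg(4) = 0 (neighbors: none)
  deg(5) = 1 (neighbors: 1)
  deg(6) = 1 (neighbors: 7)
  deg(7) = 1 (neighbors: 6)

Step 2: Sort degrees in non-increasing order:
  Degrees: [1, 0, 0, 0, 1, 1, 1] -> sorted: [1, 1, 1, 1, 0, 0, 0]

Degree sequence: [1, 1, 1, 1, 0, 0, 0]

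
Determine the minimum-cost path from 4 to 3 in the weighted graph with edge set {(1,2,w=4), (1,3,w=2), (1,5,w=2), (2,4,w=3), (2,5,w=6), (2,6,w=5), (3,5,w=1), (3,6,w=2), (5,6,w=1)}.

Step 1: Build adjacency list with weights:
  1: 2(w=4), 3(w=2), 5(w=2)
  2: 1(w=4), 4(w=3), 5(w=6), 6(w=5)
  3: 1(w=2), 5(w=1), 6(w=2)
  4: 2(w=3)
  5: 1(w=2), 2(w=6), 3(w=1), 6(w=1)
  6: 2(w=5), 3(w=2), 5(w=1)

Step 2: Apply Dijkstra's algorithm from vertex 4:
  Visit vertex 4 (distance=0)
    Update dist[2] = 3
  Visit vertex 2 (distance=3)
    Update dist[1] = 7
    Update dist[5] = 9
    Update dist[6] = 8
  Visit vertex 1 (distance=7)
    Update dist[3] = 9
  Visit vertex 6 (distance=8)
  Visit vertex 3 (distance=9)

Step 3: Shortest path: 4 -> 2 -> 1 -> 3
Total weight: 3 + 4 + 2 = 9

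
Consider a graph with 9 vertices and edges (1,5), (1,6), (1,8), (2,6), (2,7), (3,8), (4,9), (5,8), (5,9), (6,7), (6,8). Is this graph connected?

Step 1: Build adjacency list from edges:
  1: 5, 6, 8
  2: 6, 7
  3: 8
  4: 9
  5: 1, 8, 9
  6: 1, 2, 7, 8
  7: 2, 6
  8: 1, 3, 5, 6
  9: 4, 5

Step 2: Run BFS/DFS from vertex 1:
  Visited: {1, 5, 6, 8, 9, 2, 7, 3, 4}
  Reached 9 of 9 vertices

Step 3: All 9 vertices reached from vertex 1, so the graph is connected.
Answer: Yes, the graph is connected.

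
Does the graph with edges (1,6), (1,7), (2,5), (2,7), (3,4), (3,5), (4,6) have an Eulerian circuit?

Step 1: Find the degree of each vertex:
  deg(1) = 2
  deg(2) = 2
  deg(3) = 2
  deg(4) = 2
  deg(5) = 2
  deg(6) = 2
  deg(7) = 2

Step 2: Count vertices with odd degree:
  All vertices have even degree (0 odd-degree vertices)

Step 3: Apply Euler's theorem:
  - Eulerian circuit exists iff graph is connected and all vertices have even degree
  - Eulerian path exists iff graph is connected and has 0 or 2 odd-degree vertices

Graph is connected with 0 odd-degree vertices.
Both Eulerian circuit and Eulerian path exist.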